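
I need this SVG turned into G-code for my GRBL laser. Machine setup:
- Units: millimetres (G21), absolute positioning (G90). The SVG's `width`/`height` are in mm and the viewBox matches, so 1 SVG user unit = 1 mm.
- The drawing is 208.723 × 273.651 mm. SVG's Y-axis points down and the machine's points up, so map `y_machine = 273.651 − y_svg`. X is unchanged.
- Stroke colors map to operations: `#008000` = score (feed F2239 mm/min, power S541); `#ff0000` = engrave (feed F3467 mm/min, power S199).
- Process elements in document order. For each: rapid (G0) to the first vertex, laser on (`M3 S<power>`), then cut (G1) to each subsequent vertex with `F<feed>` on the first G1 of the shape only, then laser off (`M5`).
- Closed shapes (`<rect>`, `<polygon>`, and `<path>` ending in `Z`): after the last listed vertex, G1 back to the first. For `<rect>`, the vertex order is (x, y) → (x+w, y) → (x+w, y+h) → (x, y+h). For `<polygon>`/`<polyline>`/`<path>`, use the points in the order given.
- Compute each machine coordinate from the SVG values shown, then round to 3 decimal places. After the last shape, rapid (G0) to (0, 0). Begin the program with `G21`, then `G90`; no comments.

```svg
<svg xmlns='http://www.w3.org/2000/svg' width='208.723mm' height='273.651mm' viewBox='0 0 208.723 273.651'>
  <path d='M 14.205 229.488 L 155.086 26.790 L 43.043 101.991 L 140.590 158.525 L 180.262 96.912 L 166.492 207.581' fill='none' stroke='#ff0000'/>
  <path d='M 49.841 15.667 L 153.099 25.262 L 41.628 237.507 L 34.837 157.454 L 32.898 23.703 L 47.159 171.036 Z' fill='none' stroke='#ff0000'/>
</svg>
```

G21
G90
G0 X14.205 Y44.163
M3 S199
G1 X155.086 Y246.861 F3467
G1 X43.043 Y171.660
G1 X140.590 Y115.126
G1 X180.262 Y176.739
G1 X166.492 Y66.070
M5
G0 X49.841 Y257.984
M3 S199
G1 X153.099 Y248.389 F3467
G1 X41.628 Y36.144
G1 X34.837 Y116.197
G1 X32.898 Y249.948
G1 X47.159 Y102.615
G1 X49.841 Y257.984
M5
G0 X0.000 Y0.000

Since the viewBox matches the mm dimensions, user units are millimetres directly. The only transform is the Y-flip y_m = 273.651 − y_svg.

Shape 1 is a open polyline drawn with `<path>`. Its stroke #ff0000 means engrave at S199, F3467. After flipping Y the toolpath is (14.205,44.163) → (155.086,246.861) → (43.043,171.660) → (140.590,115.126) → (180.262,176.739) → (166.492,66.070).

Shape 2 is a closed polygon drawn with `<path>`. Its stroke #ff0000 means engrave at S199, F3467. After flipping Y the toolpath is (49.841,257.984) → (153.099,248.389) → (41.628,36.144) → (34.837,116.197) → (32.898,249.948) → (47.159,102.615) → (49.841,257.984), returning to the start.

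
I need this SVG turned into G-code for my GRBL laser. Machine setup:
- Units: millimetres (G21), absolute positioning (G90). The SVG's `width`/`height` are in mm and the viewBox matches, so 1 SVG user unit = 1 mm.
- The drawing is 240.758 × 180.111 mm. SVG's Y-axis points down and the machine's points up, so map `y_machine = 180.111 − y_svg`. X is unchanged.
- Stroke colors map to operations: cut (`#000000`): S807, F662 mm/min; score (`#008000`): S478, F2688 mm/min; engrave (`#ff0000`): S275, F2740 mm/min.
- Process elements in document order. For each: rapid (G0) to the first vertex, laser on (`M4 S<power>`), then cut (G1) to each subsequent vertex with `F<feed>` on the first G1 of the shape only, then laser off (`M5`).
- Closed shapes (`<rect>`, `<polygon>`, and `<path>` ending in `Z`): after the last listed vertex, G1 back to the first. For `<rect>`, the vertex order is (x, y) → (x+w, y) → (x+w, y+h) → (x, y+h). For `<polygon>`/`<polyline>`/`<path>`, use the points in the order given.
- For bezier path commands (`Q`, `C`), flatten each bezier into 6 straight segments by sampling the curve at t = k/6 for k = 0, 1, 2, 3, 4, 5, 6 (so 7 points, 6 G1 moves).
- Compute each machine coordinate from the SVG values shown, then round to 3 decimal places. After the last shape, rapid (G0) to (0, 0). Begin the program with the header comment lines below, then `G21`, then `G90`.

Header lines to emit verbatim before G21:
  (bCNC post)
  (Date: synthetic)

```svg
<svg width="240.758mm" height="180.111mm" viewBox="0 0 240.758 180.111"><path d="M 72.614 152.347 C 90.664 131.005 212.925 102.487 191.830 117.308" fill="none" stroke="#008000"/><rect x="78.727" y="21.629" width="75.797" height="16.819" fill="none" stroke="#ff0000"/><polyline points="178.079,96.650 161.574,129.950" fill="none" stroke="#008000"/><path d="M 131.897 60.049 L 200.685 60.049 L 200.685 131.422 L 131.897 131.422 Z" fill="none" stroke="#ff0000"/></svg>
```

(bCNC post)
(Date: synthetic)
G21
G90
G0 X72.614 Y27.764
M4 S478
G1 X89.177 Y38.799 F2688
G1 X116.232 Y49.627
G1 X146.901 Y58.845
G1 X174.309 Y65.049
G1 X191.577 Y66.836
G1 X191.830 Y62.803
M5
G0 X78.727 Y158.482
M4 S275
G1 X154.524 Y158.482 F2740
G1 X154.524 Y141.663
G1 X78.727 Y141.663
G1 X78.727 Y158.482
M5
G0 X178.079 Y83.461
M4 S478
G1 X161.574 Y50.161 F2688
M5
G0 X131.897 Y120.062
M4 S275
G1 X200.685 Y120.062 F2740
G1 X200.685 Y48.689
G1 X131.897 Y48.689
G1 X131.897 Y120.062
M5
G0 X0.000 Y0.000

1 u = 1 mm; y_m = 180.111 − y.

[1] `<path>` cubic bezier, #008000→score S478 F2688: (72.614,27.764) → (89.177,38.799) → (116.232,49.627) → (146.901,58.845) → (174.309,65.049) → (191.577,66.836) → (191.830,62.803)

[2] `<rect>` rectangle, #ff0000→engrave S275 F2740: (78.727,158.482) → (154.524,158.482) → (154.524,141.663) → (78.727,141.663) → (78.727,158.482) (closed)

[3] `<polyline>` line segment, #008000→score S478 F2688: (178.079,83.461) → (161.574,50.161)

[4] `<path>` rectangle, #ff0000→engrave S275 F2740: (131.897,120.062) → (200.685,120.062) → (200.685,48.689) → (131.897,48.689) → (131.897,120.062) (closed)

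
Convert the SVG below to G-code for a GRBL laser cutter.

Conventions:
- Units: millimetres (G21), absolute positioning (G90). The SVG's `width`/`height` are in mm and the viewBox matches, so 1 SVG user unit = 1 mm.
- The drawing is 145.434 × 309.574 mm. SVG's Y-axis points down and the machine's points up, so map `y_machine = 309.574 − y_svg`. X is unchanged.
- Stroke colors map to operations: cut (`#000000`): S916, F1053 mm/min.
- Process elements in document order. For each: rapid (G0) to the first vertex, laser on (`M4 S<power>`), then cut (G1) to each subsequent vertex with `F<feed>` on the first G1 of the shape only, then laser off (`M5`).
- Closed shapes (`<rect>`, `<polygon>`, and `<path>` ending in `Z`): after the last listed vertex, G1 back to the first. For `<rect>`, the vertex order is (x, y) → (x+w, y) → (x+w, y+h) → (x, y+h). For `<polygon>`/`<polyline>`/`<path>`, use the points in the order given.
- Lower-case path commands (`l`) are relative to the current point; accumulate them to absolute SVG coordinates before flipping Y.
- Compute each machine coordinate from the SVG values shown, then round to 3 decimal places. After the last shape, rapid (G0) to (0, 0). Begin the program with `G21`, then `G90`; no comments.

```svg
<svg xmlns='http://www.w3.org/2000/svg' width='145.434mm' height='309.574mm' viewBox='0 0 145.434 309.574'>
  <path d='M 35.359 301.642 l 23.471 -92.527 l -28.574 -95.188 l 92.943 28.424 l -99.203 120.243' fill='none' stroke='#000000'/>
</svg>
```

Since the viewBox matches the mm dimensions, user units are millimetres directly. The only transform is the Y-flip y_m = 309.574 − y_svg.

Shape 1 is a open polyline drawn with `<path>`. Its stroke #000000 means cut at S916, F1053. After flipping Y the toolpath is (35.359,7.932) → (58.830,100.459) → (30.256,195.647) → (123.199,167.223) → (23.996,46.980).

G21
G90
G0 X35.359 Y7.932
M4 S916
G1 X58.830 Y100.459 F1053
G1 X30.256 Y195.647
G1 X123.199 Y167.223
G1 X23.996 Y46.980
M5
G0 X0.000 Y0.000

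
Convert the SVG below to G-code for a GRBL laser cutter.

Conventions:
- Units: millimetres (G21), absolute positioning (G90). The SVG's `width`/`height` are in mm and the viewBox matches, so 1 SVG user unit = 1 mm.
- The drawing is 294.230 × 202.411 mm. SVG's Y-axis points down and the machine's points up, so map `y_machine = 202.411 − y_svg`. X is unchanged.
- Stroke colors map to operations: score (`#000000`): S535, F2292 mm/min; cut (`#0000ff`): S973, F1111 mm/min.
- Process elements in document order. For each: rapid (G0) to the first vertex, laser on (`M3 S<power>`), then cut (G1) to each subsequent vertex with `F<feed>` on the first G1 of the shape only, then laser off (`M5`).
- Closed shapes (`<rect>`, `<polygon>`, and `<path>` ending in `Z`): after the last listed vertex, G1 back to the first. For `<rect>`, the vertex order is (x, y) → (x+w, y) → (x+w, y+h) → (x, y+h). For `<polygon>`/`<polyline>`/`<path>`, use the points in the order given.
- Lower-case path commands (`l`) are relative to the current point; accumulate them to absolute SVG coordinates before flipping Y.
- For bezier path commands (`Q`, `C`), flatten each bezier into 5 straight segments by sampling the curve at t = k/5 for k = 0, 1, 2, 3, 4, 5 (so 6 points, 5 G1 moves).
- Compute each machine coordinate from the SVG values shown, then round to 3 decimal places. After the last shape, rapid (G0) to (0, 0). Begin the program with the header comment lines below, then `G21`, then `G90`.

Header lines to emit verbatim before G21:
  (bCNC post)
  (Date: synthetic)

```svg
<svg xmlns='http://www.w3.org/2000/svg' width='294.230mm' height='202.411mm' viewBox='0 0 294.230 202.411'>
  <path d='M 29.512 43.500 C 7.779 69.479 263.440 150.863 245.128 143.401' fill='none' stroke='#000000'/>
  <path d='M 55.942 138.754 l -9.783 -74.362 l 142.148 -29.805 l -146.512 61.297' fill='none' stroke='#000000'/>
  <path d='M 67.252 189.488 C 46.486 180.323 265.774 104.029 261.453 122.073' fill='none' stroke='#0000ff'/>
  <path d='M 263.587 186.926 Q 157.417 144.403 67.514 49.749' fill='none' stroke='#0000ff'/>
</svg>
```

Since the viewBox matches the mm dimensions, user units are millimetres directly. The only transform is the Y-flip y_m = 202.411 − y_svg.

Shape 1 is a cubic bezier drawn with `<path>`. Its stroke #000000 means score at S535, F2292. After flipping Y the toolpath is (29.512,158.911) → (45.349,137.829) → (101.294,110.374) → (170.883,83.470) → (227.649,64.040) → (245.128,59.010).

Shape 2 is a open polyline drawn with `<path>`. Its stroke #000000 means score at S535, F2292. After flipping Y the toolpath is (55.942,63.657) → (46.159,138.019) → (188.307,167.824) → (41.795,106.527).

Shape 3 is a cubic bezier drawn with `<path>`. Its stroke #0000ff means cut at S973, F1111. After flipping Y the toolpath is (67.252,12.923) → (79.890,25.186) → (127.884,45.809) → (188.980,67.042) → (240.922,81.136) → (261.453,80.338).

Shape 4 is a quadratic bezier drawn with `<path>`. Its stroke #0000ff means cut at S973, F1111. After flipping Y the toolpath is (263.587,15.485) → (221.770,34.579) → (181.254,57.844) → (142.039,85.280) → (104.126,116.886) → (67.514,152.662).

(bCNC post)
(Date: synthetic)
G21
G90
G0 X29.512 Y158.911
M3 S535
G1 X45.349 Y137.829 F2292
G1 X101.294 Y110.374
G1 X170.883 Y83.470
G1 X227.649 Y64.040
G1 X245.128 Y59.010
M5
G0 X55.942 Y63.657
M3 S535
G1 X46.159 Y138.019 F2292
G1 X188.307 Y167.824
G1 X41.795 Y106.527
M5
G0 X67.252 Y12.923
M3 S973
G1 X79.890 Y25.186 F1111
G1 X127.884 Y45.809
G1 X188.980 Y67.042
G1 X240.922 Y81.136
G1 X261.453 Y80.338
M5
G0 X263.587 Y15.485
M3 S973
G1 X221.770 Y34.579 F1111
G1 X181.254 Y57.844
G1 X142.039 Y85.280
G1 X104.126 Y116.886
G1 X67.514 Y152.662
M5
G0 X0.000 Y0.000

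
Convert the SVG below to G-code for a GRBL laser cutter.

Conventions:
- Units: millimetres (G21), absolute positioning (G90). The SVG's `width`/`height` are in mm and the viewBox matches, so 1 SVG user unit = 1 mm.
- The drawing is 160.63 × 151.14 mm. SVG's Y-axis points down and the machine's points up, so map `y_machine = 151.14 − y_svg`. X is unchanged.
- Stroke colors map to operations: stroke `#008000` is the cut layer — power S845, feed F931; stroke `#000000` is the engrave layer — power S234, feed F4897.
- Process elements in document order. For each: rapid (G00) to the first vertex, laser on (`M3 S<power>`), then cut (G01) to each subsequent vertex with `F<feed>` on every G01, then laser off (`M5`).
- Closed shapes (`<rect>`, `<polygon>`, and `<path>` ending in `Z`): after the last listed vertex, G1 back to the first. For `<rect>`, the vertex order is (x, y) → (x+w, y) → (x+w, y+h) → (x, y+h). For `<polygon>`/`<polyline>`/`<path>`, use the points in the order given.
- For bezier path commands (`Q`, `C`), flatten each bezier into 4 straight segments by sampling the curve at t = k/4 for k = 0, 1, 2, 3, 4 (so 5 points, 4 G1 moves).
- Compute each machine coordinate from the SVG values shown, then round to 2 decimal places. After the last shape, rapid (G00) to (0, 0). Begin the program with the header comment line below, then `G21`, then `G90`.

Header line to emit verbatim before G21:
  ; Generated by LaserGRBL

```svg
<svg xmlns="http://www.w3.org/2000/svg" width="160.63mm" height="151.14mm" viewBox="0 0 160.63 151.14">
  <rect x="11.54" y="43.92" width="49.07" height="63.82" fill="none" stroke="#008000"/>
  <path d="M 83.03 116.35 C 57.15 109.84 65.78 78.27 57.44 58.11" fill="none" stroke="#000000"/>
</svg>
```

; Generated by LaserGRBL
G21
G90
G00 X11.54 Y107.22
M3 S845
G01 X60.61 Y107.22 F931
G01 X60.61 Y43.40 F931
G01 X11.54 Y43.40 F931
G01 X11.54 Y107.22 F931
M5
G00 X83.03 Y34.79
M3 S234
G01 X69.29 Y43.80 F4897
G01 X63.66 Y58.79 F4897
G01 X61.32 Y76.34 F4897
G01 X57.44 Y93.03 F4897
M5
G00 X0.00 Y0.00

Since the viewBox matches the mm dimensions, user units are millimetres directly. The only transform is the Y-flip y_m = 151.14 − y_svg.

Shape 1 is a rectangle drawn with `<rect>`. Its stroke #008000 means cut at S845, F931. After flipping Y the toolpath is (11.54,107.22) → (60.61,107.22) → (60.61,43.40) → (11.54,43.40) → (11.54,107.22), returning to the start.

Shape 2 is a cubic bezier drawn with `<path>`. Its stroke #000000 means engrave at S234, F4897. After flipping Y the toolpath is (83.03,34.79) → (69.29,43.80) → (63.66,58.79) → (61.32,76.34) → (57.44,93.03).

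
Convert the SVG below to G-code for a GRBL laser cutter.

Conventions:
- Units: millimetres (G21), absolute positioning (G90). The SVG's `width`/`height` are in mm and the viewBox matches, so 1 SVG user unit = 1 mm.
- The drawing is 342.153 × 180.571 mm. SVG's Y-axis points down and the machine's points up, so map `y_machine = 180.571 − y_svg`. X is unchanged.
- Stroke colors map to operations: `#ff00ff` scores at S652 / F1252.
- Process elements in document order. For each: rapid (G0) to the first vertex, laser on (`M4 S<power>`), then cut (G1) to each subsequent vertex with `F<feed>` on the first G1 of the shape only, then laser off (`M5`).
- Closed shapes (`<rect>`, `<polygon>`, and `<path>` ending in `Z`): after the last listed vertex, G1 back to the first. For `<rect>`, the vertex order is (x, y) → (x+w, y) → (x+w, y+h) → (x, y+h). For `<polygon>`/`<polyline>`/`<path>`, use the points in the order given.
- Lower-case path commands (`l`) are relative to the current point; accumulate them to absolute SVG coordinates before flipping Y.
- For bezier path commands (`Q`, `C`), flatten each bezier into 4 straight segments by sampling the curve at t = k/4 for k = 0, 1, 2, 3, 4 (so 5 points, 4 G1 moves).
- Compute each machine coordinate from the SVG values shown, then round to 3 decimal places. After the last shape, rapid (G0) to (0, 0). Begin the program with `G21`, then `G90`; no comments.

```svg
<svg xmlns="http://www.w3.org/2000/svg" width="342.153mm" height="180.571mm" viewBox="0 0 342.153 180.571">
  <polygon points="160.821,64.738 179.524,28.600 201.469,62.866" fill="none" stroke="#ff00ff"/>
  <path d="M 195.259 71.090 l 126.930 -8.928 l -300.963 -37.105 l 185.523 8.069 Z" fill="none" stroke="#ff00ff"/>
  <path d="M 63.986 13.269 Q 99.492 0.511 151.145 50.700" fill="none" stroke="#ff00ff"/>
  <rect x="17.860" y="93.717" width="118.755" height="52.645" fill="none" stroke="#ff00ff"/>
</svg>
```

G21
G90
G0 X160.821 Y115.833
M4 S652
G1 X179.524 Y151.971 F1252
G1 X201.469 Y117.705
G1 X160.821 Y115.833
M5
G0 X195.259 Y109.481
M4 S652
G1 X322.189 Y118.409 F1252
G1 X21.226 Y155.514
G1 X206.749 Y147.445
G1 X195.259 Y109.481
M5
G0 X63.986 Y167.302
M4 S652
G1 X82.748 Y169.747 F1252
G1 X103.529 Y164.323
G1 X126.328 Y151.031
G1 X151.145 Y129.871
M5
G0 X17.860 Y86.854
M4 S652
G1 X136.615 Y86.854 F1252
G1 X136.615 Y34.209
G1 X17.860 Y34.209
G1 X17.860 Y86.854
M5
G0 X0.000 Y0.000

1 u = 1 mm; y_m = 180.571 − y.

[1] `<polygon>` regular polygon, #ff00ff→score S652 F1252: (160.821,115.833) → (179.524,151.971) → (201.469,117.705) → (160.821,115.833) (closed)

[2] `<path>` closed polygon, #ff00ff→score S652 F1252: (195.259,109.481) → (322.189,118.409) → (21.226,155.514) → (206.749,147.445) → (195.259,109.481) (closed)

[3] `<path>` quadratic bezier, #ff00ff→score S652 F1252: (63.986,167.302) → (82.748,169.747) → (103.529,164.323) → (126.328,151.031) → (151.145,129.871)

[4] `<rect>` rectangle, #ff00ff→score S652 F1252: (17.860,86.854) → (136.615,86.854) → (136.615,34.209) → (17.860,34.209) → (17.860,86.854) (closed)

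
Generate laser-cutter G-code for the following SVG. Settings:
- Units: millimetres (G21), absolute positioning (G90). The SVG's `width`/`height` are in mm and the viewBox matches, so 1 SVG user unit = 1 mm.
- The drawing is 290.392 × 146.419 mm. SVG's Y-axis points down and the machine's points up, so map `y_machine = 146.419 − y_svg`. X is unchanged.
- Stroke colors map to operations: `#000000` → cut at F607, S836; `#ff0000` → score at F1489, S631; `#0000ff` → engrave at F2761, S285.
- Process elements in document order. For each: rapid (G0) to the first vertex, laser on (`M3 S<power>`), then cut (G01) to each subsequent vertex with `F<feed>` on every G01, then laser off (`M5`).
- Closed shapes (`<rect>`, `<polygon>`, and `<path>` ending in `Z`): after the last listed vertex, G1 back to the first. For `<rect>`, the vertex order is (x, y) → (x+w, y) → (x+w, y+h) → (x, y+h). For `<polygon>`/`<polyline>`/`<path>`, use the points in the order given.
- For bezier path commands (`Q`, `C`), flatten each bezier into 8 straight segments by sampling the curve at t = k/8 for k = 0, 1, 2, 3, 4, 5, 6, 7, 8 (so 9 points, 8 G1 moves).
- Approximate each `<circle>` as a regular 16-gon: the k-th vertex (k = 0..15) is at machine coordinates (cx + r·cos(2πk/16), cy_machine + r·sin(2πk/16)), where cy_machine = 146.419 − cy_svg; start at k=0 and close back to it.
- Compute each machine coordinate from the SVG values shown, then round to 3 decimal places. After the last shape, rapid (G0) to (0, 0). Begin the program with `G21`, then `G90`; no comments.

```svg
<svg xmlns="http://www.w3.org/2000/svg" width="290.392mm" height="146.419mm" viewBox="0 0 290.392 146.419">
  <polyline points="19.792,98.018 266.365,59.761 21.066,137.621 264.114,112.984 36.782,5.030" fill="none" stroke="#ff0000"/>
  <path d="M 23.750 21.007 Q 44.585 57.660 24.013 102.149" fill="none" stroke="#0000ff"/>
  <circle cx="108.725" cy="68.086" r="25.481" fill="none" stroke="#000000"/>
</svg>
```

G21
G90
G0 X19.792 Y48.401
M3 S631
G01 X266.365 Y86.658 F1489
G01 X21.066 Y8.798 F1489
G01 X264.114 Y33.435 F1489
G01 X36.782 Y141.389 F1489
M5
G0 X23.750 Y125.412
M3 S285
G01 X28.312 Y116.126 F2761
G01 X31.580 Y106.596 F2761
G01 X33.553 Y96.820 F2761
G01 X34.233 Y86.800 F2761
G01 X33.619 Y76.535 F2761
G01 X31.711 Y66.025 F2761
G01 X28.509 Y55.270 F2761
G01 X24.013 Y44.270 F2761
M5
G0 X134.206 Y78.333
M3 S836
G01 X132.266 Y88.084 F607
G01 X126.743 Y96.351 F607
G01 X118.476 Y101.874 F607
G01 X108.725 Y103.814 F607
G01 X98.974 Y101.874 F607
G01 X90.707 Y96.351 F607
G01 X85.184 Y88.084 F607
G01 X83.244 Y78.333 F607
G01 X85.184 Y68.582 F607
G01 X90.707 Y60.315 F607
G01 X98.974 Y54.792 F607
G01 X108.725 Y52.852 F607
G01 X118.476 Y54.792 F607
G01 X126.743 Y60.315 F607
G01 X132.266 Y68.582 F607
G01 X134.206 Y78.333 F607
M5
G0 X0.000 Y0.000

viewBox `0 0 290.392 146.419` with mm width/height → 1 unit = 1 mm. Flip: y_m = 146.419 − y_svg.

**Shape 1** — `<polyline>` open polyline, stroke `#ff0000` → score (S631, F1489). Machine vertices: (19.792,48.401) → (266.365,86.658) → (21.066,8.798) → (264.114,33.435) → (36.782,141.389). Open path.

**Shape 2** — `<path>` quadratic bezier, stroke `#0000ff` → engrave (S285, F2761). Control points (SVG): P0=(23.750,21.007), P1=(44.585,57.660), P2=(24.013,102.149); sampled at t=k/8. Machine vertices: (23.750,125.412) → (28.312,116.126) → (31.580,106.596) → (33.553,96.820) → (34.233,86.800) → (33.619,76.535) → (31.711,66.025) → (28.509,55.270) → (24.013,44.270). Open path.

**Shape 3** — `<circle>` circle, stroke `#000000` → cut (S836, F607). Machine vertices: (134.206,78.333) → (132.266,88.084) → (126.743,96.351) → (118.476,101.874) → (108.725,103.814) → (98.974,101.874) → (90.707,96.351) → (85.184,88.084) → (83.244,78.333) → (85.184,68.582) → (90.707,60.315) → (98.974,54.792) → (108.725,52.852) → (118.476,54.792) → (126.743,60.315) → (132.266,68.582) → (134.206,78.333). Closed: final G1 returns to the first vertex.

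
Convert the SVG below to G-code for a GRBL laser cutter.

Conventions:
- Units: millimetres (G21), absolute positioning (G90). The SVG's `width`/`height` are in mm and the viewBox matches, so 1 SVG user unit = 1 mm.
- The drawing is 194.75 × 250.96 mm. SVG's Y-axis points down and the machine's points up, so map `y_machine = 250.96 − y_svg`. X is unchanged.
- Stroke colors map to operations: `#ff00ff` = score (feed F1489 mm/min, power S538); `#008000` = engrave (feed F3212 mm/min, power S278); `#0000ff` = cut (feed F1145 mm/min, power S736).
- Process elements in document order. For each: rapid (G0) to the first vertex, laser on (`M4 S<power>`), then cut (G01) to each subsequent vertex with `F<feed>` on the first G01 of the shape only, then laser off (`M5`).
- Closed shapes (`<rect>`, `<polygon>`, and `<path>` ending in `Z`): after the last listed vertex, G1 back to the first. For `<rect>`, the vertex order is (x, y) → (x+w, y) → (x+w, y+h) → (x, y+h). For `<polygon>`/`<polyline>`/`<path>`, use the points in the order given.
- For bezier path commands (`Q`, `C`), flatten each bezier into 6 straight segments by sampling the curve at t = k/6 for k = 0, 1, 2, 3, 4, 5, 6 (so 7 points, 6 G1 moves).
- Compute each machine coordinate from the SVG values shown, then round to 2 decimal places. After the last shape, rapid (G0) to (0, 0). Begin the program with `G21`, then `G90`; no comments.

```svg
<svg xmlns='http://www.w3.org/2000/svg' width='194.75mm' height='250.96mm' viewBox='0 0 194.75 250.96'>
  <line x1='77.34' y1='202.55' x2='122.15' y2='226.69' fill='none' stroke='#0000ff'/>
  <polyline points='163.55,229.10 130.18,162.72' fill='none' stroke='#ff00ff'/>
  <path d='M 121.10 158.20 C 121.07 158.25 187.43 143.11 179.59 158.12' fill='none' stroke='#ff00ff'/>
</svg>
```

G21
G90
G0 X77.34 Y48.41
M4 S736
G01 X122.15 Y24.27 F1145
M5
G0 X163.55 Y21.86
M4 S538
G01 X130.18 Y88.24 F1489
M5
G0 X121.10 Y92.76
M4 S538
G01 X125.97 Y93.79 F1489
G01 X137.99 Y96.09
G01 X153.27 Y98.41
G01 X167.90 Y99.48
G01 X177.98 Y98.04
G01 X179.59 Y92.84
M5
G0 X0.00 Y0.00

Since the viewBox matches the mm dimensions, user units are millimetres directly. The only transform is the Y-flip y_m = 250.96 − y_svg.

Shape 1 is a line segment drawn with `<line>`. Its stroke #0000ff means cut at S736, F1145. After flipping Y the toolpath is (77.34,48.41) → (122.15,24.27).

Shape 2 is a line segment drawn with `<polyline>`. Its stroke #ff00ff means score at S538, F1489. After flipping Y the toolpath is (163.55,21.86) → (130.18,88.24).

Shape 3 is a cubic bezier drawn with `<path>`. Its stroke #ff00ff means score at S538, F1489. After flipping Y the toolpath is (121.10,92.76) → (125.97,93.79) → (137.99,96.09) → (153.27,98.41) → (167.90,99.48) → (177.98,98.04) → (179.59,92.84).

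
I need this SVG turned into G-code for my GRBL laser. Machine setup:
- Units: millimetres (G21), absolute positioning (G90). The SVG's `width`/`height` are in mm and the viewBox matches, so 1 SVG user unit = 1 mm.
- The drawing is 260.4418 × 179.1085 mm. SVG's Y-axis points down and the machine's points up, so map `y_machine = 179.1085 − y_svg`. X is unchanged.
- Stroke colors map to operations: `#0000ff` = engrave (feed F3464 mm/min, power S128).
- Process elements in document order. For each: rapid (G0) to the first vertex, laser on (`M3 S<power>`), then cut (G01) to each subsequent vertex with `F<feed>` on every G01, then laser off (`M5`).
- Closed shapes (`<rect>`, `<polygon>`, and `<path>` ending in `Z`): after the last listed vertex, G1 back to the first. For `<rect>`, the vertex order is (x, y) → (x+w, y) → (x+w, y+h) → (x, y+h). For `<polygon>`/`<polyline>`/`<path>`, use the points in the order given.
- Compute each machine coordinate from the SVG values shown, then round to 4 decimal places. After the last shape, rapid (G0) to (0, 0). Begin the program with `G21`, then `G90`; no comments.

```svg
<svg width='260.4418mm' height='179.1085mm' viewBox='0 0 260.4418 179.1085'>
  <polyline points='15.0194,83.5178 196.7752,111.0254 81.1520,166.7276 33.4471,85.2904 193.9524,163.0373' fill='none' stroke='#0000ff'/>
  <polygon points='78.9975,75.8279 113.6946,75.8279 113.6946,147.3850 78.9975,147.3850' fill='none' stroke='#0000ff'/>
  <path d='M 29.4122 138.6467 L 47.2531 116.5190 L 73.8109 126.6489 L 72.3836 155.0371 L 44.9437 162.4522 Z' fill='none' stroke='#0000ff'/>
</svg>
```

viewBox `0 0 260.4418 179.1085` with mm width/height → 1 unit = 1 mm. Flip: y_m = 179.1085 − y_svg.

**Shape 1** — `<polyline>` open polyline, stroke `#0000ff` → engrave (S128, F3464). Machine vertices: (15.0194,95.5907) → (196.7752,68.0831) → (81.1520,12.3809) → (33.4471,93.8181) → (193.9524,16.0712). Open path.

**Shape 2** — `<polygon>` rectangle, stroke `#0000ff` → engrave (S128, F3464). Machine vertices: (78.9975,103.2806) → (113.6946,103.2806) → (113.6946,31.7235) → (78.9975,31.7235) → (78.9975,103.2806). Closed: final G1 returns to the first vertex.

**Shape 3** — `<path>` regular polygon, stroke `#0000ff` → engrave (S128, F3464). Machine vertices: (29.4122,40.4618) → (47.2531,62.5895) → (73.8109,52.4596) → (72.3836,24.0714) → (44.9437,16.6563) → (29.4122,40.4618). Closed: final G1 returns to the first vertex.

G21
G90
G0 X15.0194 Y95.5907
M3 S128
G01 X196.7752 Y68.0831 F3464
G01 X81.1520 Y12.3809 F3464
G01 X33.4471 Y93.8181 F3464
G01 X193.9524 Y16.0712 F3464
M5
G0 X78.9975 Y103.2806
M3 S128
G01 X113.6946 Y103.2806 F3464
G01 X113.6946 Y31.7235 F3464
G01 X78.9975 Y31.7235 F3464
G01 X78.9975 Y103.2806 F3464
M5
G0 X29.4122 Y40.4618
M3 S128
G01 X47.2531 Y62.5895 F3464
G01 X73.8109 Y52.4596 F3464
G01 X72.3836 Y24.0714 F3464
G01 X44.9437 Y16.6563 F3464
G01 X29.4122 Y40.4618 F3464
M5
G0 X0.0000 Y0.0000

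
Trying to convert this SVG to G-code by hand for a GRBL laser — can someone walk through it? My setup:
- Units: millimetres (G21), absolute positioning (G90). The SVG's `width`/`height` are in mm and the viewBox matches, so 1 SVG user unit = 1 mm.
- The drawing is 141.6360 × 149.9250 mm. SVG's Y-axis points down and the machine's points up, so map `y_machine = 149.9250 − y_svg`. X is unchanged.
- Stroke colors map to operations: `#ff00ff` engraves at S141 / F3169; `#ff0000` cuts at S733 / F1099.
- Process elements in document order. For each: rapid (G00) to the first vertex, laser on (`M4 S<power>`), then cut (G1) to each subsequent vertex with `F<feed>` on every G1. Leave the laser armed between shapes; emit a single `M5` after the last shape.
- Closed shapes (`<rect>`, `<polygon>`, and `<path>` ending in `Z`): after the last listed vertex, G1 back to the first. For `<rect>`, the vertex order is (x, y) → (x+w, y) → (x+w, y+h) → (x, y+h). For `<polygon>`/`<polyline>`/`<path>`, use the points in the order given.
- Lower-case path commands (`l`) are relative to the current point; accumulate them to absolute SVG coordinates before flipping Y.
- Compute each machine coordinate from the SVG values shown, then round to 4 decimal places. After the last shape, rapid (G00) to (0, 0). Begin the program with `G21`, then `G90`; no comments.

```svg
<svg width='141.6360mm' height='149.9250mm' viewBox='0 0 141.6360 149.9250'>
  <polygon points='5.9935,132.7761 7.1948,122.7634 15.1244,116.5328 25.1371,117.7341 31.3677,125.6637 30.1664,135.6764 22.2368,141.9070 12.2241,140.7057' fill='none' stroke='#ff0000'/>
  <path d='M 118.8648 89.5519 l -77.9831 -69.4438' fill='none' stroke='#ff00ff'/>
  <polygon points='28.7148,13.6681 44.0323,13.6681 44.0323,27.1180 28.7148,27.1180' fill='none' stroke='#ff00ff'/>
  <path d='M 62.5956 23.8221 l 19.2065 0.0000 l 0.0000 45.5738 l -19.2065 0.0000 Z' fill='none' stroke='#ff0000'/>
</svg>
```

G21
G90
G00 X5.9935 Y17.1489
M4 S733
G1 X7.1948 Y27.1616 F1099
G1 X15.1244 Y33.3922 F1099
G1 X25.1371 Y32.1909 F1099
G1 X31.3677 Y24.2613 F1099
G1 X30.1664 Y14.2486 F1099
G1 X22.2368 Y8.0180 F1099
G1 X12.2241 Y9.2193 F1099
G1 X5.9935 Y17.1489 F1099
G00 X118.8648 Y60.3731
M4 S141
G1 X40.8817 Y129.8169 F3169
G00 X28.7148 Y136.2569
M4 S141
G1 X44.0323 Y136.2569 F3169
G1 X44.0323 Y122.8070 F3169
G1 X28.7148 Y122.8070 F3169
G1 X28.7148 Y136.2569 F3169
G00 X62.5956 Y126.1029
M4 S733
G1 X81.8021 Y126.1029 F1099
G1 X81.8021 Y80.5291 F1099
G1 X62.5956 Y80.5291 F1099
G1 X62.5956 Y126.1029 F1099
M5
G00 X0.0000 Y0.0000

viewBox `0 0 141.6360 149.9250` with mm width/height → 1 unit = 1 mm. Flip: y_m = 149.9250 − y_svg.

**Shape 1** — `<polygon>` regular polygon, stroke `#ff0000` → cut (S733, F1099). Machine vertices: (5.9935,17.1489) → (7.1948,27.1616) → (15.1244,33.3922) → (25.1371,32.1909) → (31.3677,24.2613) → (30.1664,14.2486) → (22.2368,8.0180) → (12.2241,9.2193) → (5.9935,17.1489). Closed: final G1 returns to the first vertex.

**Shape 2** — `<path>` line segment, stroke `#ff00ff` → engrave (S141, F3169). Machine vertices: (118.8648,60.3731) → (40.8817,129.8169). Open path.

**Shape 3** — `<polygon>` rectangle, stroke `#ff00ff` → engrave (S141, F3169). Machine vertices: (28.7148,136.2569) → (44.0323,136.2569) → (44.0323,122.8070) → (28.7148,122.8070) → (28.7148,136.2569). Closed: final G1 returns to the first vertex.

**Shape 4** — `<path>` rectangle, stroke `#ff0000` → cut (S733, F1099). Machine vertices: (62.5956,126.1029) → (81.8021,126.1029) → (81.8021,80.5291) → (62.5956,80.5291) → (62.5956,126.1029). Closed: final G1 returns to the first vertex.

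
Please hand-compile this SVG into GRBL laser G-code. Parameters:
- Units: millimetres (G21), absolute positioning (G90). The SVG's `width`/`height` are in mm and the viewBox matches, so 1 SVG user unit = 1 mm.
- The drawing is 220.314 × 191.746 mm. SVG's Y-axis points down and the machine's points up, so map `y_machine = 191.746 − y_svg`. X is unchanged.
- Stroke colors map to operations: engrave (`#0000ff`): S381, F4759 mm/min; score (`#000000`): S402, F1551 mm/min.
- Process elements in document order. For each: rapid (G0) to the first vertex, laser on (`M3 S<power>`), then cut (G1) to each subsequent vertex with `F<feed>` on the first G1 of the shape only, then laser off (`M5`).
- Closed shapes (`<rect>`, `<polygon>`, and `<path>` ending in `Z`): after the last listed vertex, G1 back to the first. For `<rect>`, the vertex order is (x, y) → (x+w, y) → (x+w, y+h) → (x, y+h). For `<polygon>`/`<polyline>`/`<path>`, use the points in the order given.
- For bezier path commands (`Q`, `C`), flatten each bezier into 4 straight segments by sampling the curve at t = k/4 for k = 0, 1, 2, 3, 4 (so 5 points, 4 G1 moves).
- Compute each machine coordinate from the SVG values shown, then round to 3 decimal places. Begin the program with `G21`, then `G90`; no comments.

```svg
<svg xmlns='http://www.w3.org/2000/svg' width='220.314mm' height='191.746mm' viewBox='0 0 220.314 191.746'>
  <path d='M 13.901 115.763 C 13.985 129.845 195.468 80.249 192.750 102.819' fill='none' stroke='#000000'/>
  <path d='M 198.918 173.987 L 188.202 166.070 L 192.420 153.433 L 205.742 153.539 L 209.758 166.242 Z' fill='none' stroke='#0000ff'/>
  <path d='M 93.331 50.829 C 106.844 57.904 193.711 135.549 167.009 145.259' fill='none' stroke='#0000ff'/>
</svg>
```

G21
G90
G0 X13.901 Y75.983
M3 S402
G1 X42.264 Y75.239 F1551
G1 X104.376 Y85.638
G1 X165.963 Y94.446
G1 X192.750 Y88.927
M5
G0 X198.918 Y17.759
M3 S381
G1 X188.202 Y25.676 F4759
G1 X192.420 Y38.313
G1 X205.742 Y38.207
G1 X209.758 Y25.504
G1 X198.918 Y17.759
M5
G0 X93.331 Y140.917
M3 S381
G1 X114.299 Y124.543 F4759
G1 X145.251 Y94.690
G1 X168.662 Y64.343
G1 X167.009 Y46.487
M5

Since the viewBox matches the mm dimensions, user units are millimetres directly. The only transform is the Y-flip y_m = 191.746 − y_svg.

Shape 1 is a cubic bezier drawn with `<path>`. Its stroke #000000 means score at S402, F1551. After flipping Y the toolpath is (13.901,75.983) → (42.264,75.239) → (104.376,85.638) → (165.963,94.446) → (192.750,88.927).

Shape 2 is a regular polygon drawn with `<path>`. Its stroke #0000ff means engrave at S381, F4759. After flipping Y the toolpath is (198.918,17.759) → (188.202,25.676) → (192.420,38.313) → (205.742,38.207) → (209.758,25.504) → (198.918,17.759), returning to the start.

Shape 3 is a cubic bezier drawn with `<path>`. Its stroke #0000ff means engrave at S381, F4759. After flipping Y the toolpath is (93.331,140.917) → (114.299,124.543) → (145.251,94.690) → (168.662,64.343) → (167.009,46.487).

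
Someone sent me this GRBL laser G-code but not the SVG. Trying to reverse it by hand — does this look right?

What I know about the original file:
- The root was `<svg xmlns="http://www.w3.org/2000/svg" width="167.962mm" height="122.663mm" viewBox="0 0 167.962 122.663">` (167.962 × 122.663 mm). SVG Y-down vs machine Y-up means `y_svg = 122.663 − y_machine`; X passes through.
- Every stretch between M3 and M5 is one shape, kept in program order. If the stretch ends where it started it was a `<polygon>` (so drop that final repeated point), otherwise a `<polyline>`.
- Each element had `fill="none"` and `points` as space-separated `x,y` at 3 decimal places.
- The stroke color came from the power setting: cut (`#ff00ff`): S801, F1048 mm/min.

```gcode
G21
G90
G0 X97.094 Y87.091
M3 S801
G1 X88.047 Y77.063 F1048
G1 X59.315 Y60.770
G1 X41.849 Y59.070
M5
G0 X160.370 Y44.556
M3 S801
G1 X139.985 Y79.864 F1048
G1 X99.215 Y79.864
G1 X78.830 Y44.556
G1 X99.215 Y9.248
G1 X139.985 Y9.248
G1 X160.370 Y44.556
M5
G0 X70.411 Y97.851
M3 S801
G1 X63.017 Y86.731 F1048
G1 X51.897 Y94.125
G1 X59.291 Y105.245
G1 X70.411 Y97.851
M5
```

Each laser-on run becomes one SVG element. Flip Y back into SVG space with y_svg = 122.663 − y_machine. Every run uses S801, so all elements get stroke `#ff00ff` (cut).

Run 1: The run is open, so emit a `<polyline>` with points (Y-flipped): 97.094,35.572 88.047,45.600 59.315,61.893 41.849,63.593.

Run 2: The run returns to its start, so emit a `<polygon>` with points (Y-flipped): 160.370,78.107 139.985,42.799 99.215,42.799 78.830,78.107 99.215,113.415 139.985,113.415.

Run 3: The run returns to its start, so emit a `<polygon>` with points (Y-flipped): 70.411,24.812 63.017,35.932 51.897,28.538 59.291,17.418.

<svg xmlns="http://www.w3.org/2000/svg" width="167.962mm" height="122.663mm" viewBox="0 0 167.962 122.663">
  <polyline points="97.094,35.572 88.047,45.600 59.315,61.893 41.849,63.593" fill="none" stroke="#ff00ff"/>
  <polygon points="160.370,78.107 139.985,42.799 99.215,42.799 78.830,78.107 99.215,113.415 139.985,113.415" fill="none" stroke="#ff00ff"/>
  <polygon points="70.411,24.812 63.017,35.932 51.897,28.538 59.291,17.418" fill="none" stroke="#ff00ff"/>
</svg>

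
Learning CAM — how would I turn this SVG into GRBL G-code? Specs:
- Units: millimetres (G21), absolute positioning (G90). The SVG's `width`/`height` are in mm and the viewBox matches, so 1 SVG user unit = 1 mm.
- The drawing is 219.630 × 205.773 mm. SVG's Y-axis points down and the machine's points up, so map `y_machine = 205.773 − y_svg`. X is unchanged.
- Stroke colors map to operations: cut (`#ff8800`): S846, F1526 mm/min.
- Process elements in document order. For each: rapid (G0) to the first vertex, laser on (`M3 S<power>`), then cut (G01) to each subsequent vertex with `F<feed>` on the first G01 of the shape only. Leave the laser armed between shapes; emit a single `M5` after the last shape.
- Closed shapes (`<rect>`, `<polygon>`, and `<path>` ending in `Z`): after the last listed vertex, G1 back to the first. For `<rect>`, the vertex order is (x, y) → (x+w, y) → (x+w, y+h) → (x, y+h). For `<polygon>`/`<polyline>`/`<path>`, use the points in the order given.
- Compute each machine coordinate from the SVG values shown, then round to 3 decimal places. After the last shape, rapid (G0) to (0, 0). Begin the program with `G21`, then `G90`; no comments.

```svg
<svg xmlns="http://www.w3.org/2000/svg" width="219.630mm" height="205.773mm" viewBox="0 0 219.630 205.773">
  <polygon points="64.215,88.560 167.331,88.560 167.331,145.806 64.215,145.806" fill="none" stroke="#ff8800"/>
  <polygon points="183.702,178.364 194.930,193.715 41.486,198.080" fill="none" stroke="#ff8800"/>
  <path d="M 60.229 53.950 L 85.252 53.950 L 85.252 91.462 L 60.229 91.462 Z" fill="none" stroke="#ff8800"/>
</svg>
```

Since the viewBox matches the mm dimensions, user units are millimetres directly. The only transform is the Y-flip y_m = 205.773 − y_svg.

Shape 1 is a rectangle drawn with `<polygon>`. Its stroke #ff8800 means cut at S846, F1526. After flipping Y the toolpath is (64.215,117.213) → (167.331,117.213) → (167.331,59.967) → (64.215,59.967) → (64.215,117.213), returning to the start.

Shape 2 is a closed polygon drawn with `<polygon>`. Its stroke #ff8800 means cut at S846, F1526. After flipping Y the toolpath is (183.702,27.409) → (194.930,12.058) → (41.486,7.693) → (183.702,27.409), returning to the start.

Shape 3 is a rectangle drawn with `<path>`. Its stroke #ff8800 means cut at S846, F1526. After flipping Y the toolpath is (60.229,151.823) → (85.252,151.823) → (85.252,114.311) → (60.229,114.311) → (60.229,151.823), returning to the start.

G21
G90
G0 X64.215 Y117.213
M3 S846
G01 X167.331 Y117.213 F1526
G01 X167.331 Y59.967
G01 X64.215 Y59.967
G01 X64.215 Y117.213
G0 X183.702 Y27.409
M3 S846
G01 X194.930 Y12.058 F1526
G01 X41.486 Y7.693
G01 X183.702 Y27.409
G0 X60.229 Y151.823
M3 S846
G01 X85.252 Y151.823 F1526
G01 X85.252 Y114.311
G01 X60.229 Y114.311
G01 X60.229 Y151.823
M5
G0 X0.000 Y0.000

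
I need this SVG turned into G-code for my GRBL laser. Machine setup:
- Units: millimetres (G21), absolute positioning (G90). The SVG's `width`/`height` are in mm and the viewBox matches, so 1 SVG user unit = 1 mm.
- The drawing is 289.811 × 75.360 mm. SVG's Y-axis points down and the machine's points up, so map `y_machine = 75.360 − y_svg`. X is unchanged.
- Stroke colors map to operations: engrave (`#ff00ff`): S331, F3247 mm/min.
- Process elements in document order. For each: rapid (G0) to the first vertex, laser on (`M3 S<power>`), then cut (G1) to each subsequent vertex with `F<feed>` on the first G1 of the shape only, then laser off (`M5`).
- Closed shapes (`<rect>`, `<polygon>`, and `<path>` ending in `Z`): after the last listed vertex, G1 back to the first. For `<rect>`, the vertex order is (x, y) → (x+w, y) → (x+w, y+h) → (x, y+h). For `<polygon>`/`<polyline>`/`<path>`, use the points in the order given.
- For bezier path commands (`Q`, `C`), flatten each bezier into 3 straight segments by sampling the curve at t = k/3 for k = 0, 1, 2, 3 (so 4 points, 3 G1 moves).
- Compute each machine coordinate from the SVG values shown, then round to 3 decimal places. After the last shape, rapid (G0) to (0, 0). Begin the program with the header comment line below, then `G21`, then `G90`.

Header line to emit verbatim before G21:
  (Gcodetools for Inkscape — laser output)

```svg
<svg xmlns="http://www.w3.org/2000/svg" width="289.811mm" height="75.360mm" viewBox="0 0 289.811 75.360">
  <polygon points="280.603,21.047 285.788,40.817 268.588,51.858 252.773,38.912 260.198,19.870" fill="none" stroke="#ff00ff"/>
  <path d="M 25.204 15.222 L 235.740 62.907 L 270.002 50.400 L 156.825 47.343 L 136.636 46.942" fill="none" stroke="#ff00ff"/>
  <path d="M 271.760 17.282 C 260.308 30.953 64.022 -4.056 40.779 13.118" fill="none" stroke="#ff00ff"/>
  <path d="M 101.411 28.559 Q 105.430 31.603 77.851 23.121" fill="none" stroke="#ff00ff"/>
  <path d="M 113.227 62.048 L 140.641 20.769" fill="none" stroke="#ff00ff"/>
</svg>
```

(Gcodetools for Inkscape — laser output)
G21
G90
G0 X280.603 Y54.313
M3 S331
G1 X285.788 Y34.543 F3247
G1 X268.588 Y23.502
G1 X252.773 Y36.448
G1 X260.198 Y55.490
G1 X280.603 Y54.313
M5
G0 X25.204 Y60.138
M3 S331
G1 X235.740 Y12.453 F3247
G1 X270.002 Y24.960
G1 X156.825 Y28.017
G1 X136.636 Y28.418
M5
G0 X271.760 Y58.078
M3 S331
G1 X211.951 Y56.898 F3247
G1 X108.448 Y65.757
G1 X40.779 Y62.242
M5
G0 X101.411 Y46.801
M3 S331
G1 X100.579 Y46.052 F3247
G1 X92.726 Y47.865
G1 X77.851 Y52.239
M5
G0 X113.227 Y13.312
M3 S331
G1 X140.641 Y54.591 F3247
M5
G0 X0.000 Y0.000

1 u = 1 mm; y_m = 75.360 − y.

[1] `<polygon>` regular polygon, #ff00ff→engrave S331 F3247: (280.603,54.313) → (285.788,34.543) → (268.588,23.502) → (252.773,36.448) → (260.198,55.490) → (280.603,54.313) (closed)

[2] `<path>` open polyline, #ff00ff→engrave S331 F3247: (25.204,60.138) → (235.740,12.453) → (270.002,24.960) → (156.825,28.017) → (136.636,28.418)

[3] `<path>` cubic bezier, #ff00ff→engrave S331 F3247: (271.760,58.078) → (211.951,56.898) → (108.448,65.757) → (40.779,62.242)

[4] `<path>` quadratic bezier, #ff00ff→engrave S331 F3247: (101.411,46.801) → (100.579,46.052) → (92.726,47.865) → (77.851,52.239)

[5] `<path>` line segment, #ff00ff→engrave S331 F3247: (113.227,13.312) → (140.641,54.591)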